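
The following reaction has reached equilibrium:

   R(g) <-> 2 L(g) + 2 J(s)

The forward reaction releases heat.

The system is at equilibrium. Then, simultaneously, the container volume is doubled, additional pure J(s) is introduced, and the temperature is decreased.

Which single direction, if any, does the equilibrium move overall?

right

Gas moles: reactants 1, products 2 (Δn_gas = +1). Expansion shifts the system toward the side with more moles of gas — to the right.
J is a pure solid; its activity is 1 regardless of amount, so Q is unaffected — no shift from this change.
The forward reaction is exothermic. Lowering T favours the exothermic direction — shift to the right.
Only the nonzero effect(s) matter; the net shift is to the right.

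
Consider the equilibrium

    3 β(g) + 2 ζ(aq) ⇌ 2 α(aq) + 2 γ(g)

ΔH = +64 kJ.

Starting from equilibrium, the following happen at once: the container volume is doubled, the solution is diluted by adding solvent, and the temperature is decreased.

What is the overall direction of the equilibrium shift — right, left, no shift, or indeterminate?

Gas moles: reactants 3, products 2 (Δn_gas = -1). Expansion shifts the system toward the side with more moles of gas — to the left.
Dilution scales every aqueous concentration by the same factor. Δn_aq = 2 − 2 = 0, so Q is unchanged — no shift.
The forward reaction is endothermic. Lowering T favours the exothermic direction — shift to the left.
Only the nonzero effect(s) matter; the net shift is to the left.

left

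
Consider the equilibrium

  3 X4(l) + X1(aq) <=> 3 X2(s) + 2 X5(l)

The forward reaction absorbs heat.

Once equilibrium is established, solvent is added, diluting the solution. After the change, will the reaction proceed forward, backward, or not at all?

left

Dilution lowers every aqueous concentration by the same factor. Δn_aq = 0 − 1 = -1, so the system shifts toward the side with more dissolved moles — to the left.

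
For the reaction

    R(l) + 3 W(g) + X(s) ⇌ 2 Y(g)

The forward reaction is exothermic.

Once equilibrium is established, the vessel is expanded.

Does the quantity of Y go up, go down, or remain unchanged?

Gas moles: reactants 3, products 2 (Δn_gas = -1). Expansion shifts the system toward the side with more moles of gas — to the left.
The net shift is to the left. Y is a product, so its amount decreases.

decreases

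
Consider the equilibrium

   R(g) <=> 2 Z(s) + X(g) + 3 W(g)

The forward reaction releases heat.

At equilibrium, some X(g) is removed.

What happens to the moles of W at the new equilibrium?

Removing X (g), a product, drives the reaction to the right.
The net shift is to the right. W is a product, so its amount increases.

increases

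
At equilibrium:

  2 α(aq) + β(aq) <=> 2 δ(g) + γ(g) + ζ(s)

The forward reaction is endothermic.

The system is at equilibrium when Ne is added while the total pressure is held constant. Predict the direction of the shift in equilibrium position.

right

Adding inert gas at constant total pressure expands the volume and lowers every reacting partial pressure. With Δn_gas = 3 − 0 = +3, Q moves away from K toward the side with fewer gas moles, so the system shifts toward the side with more gas moles — to the right.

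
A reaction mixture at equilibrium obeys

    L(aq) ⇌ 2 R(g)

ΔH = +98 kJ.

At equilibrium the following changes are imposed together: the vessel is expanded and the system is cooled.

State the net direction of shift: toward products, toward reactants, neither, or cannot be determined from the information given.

cannot be determined

Gas moles: reactants 0, products 2 (Δn_gas = +2). Expansion shifts the system toward the side with more moles of gas — to the right.
The forward reaction is endothermic. Lowering T favours the exothermic direction — shift to the left.
The individual effects push in opposite directions; without quantitative information the net direction cannot be determined.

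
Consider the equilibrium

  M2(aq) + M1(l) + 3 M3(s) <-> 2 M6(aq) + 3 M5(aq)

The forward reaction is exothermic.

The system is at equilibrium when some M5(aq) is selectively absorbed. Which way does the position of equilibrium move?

right

Removing M5 (aq), a product, drives the reaction to the right.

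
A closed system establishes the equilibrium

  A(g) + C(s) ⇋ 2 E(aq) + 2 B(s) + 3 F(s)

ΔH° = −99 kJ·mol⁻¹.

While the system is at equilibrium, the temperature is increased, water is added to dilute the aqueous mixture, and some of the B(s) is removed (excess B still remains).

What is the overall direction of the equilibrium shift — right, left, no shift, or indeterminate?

cannot be determined

The forward reaction is exothermic. Raising T favours the endothermic direction — shift to the left.
Dilution lowers every aqueous concentration by the same factor. Δn_aq = 2 − 0 = +2, so the system shifts toward the side with more dissolved moles — to the right.
B is a pure solid; its activity is 1 regardless of amount, so Q is unaffected — no shift from this change.
The individual effects push in opposite directions; without quantitative information the net direction cannot be determined.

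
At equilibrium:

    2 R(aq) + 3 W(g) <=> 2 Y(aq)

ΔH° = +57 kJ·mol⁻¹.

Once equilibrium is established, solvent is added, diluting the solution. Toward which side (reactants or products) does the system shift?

no shift

Dilution scales every aqueous concentration by the same factor. Δn_aq = 2 − 2 = 0, so Q is unchanged — no shift.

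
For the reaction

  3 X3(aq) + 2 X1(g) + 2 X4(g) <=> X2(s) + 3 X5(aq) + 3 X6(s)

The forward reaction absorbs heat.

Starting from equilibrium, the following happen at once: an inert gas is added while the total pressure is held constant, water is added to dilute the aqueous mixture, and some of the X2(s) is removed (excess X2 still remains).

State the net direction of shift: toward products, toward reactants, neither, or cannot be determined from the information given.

left

Adding inert gas at constant total pressure expands the volume and lowers every reacting partial pressure. With Δn_gas = 0 − 4 = -4, Q moves away from K toward the side with fewer gas moles, so the system shifts toward the side with more gas moles — to the left.
Dilution scales every aqueous concentration by the same factor. Δn_aq = 3 − 3 = 0, so Q is unchanged — no shift.
X2 is a pure solid; its activity is 1 regardless of amount, so Q is unaffected — no shift from this change.
Only the nonzero effect(s) matter; the net shift is to the left.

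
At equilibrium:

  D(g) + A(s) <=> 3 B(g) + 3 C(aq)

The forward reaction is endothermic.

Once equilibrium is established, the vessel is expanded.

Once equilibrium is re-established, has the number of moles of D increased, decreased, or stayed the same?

decreases

Gas moles: reactants 1, products 3 (Δn_gas = +2). Expansion shifts the system toward the side with more moles of gas — to the right.
The net shift is to the right. D is a reactant, so its amount decreases.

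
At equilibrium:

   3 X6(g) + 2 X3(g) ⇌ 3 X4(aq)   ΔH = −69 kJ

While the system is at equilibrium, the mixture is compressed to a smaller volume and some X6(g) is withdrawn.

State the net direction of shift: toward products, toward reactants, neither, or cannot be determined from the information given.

Gas moles: reactants 5, products 0 (Δn_gas = -5). Compression shifts the system toward the side with fewer moles of gas — to the right.
Removing X6 (g), a reactant, drives the reaction to the left.
The individual effects push in opposite directions; without quantitative information the net direction cannot be determined.

cannot be determined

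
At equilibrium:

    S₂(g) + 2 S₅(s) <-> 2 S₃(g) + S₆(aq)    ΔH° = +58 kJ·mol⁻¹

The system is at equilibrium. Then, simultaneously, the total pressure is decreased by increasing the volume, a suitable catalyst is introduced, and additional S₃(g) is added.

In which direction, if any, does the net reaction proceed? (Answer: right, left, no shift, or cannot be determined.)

cannot be determined

Gas moles: reactants 1, products 2 (Δn_gas = +1). Expansion shifts the system toward the side with more moles of gas — to the right.
A catalyst speeds both forward and reverse rates equally; it changes neither Q nor K — no shift from this change.
Adding S₃ (g), a product, drives the reaction to the left.
The individual effects push in opposite directions; without quantitative information the net direction cannot be determined.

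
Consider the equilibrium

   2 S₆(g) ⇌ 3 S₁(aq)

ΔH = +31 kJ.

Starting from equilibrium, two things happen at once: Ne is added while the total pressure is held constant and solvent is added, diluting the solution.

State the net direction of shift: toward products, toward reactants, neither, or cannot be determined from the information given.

cannot be determined

Adding inert gas at constant total pressure expands the volume and lowers every reacting partial pressure. With Δn_gas = 0 − 2 = -2, Q moves away from K toward the side with fewer gas moles, so the system shifts toward the side with more gas moles — to the left.
Dilution lowers every aqueous concentration by the same factor. Δn_aq = 3 − 0 = +3, so the system shifts toward the side with more dissolved moles — to the right.
The individual effects push in opposite directions; without quantitative information the net direction cannot be determined.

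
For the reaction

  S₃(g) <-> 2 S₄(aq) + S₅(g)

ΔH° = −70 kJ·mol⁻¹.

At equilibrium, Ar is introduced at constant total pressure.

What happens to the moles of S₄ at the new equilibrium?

unchanged

Adding inert gas at constant total pressure expands the volume, scaling every reacting partial pressure by the same factor. Δn_gas = 1 − 1 = 0, so Q is unchanged — no shift.
No net shift occurs, so the amount of S₄ is unchanged.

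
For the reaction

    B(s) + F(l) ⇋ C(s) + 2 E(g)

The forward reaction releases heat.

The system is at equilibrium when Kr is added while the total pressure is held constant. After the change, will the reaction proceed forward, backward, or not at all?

right

Adding inert gas at constant total pressure expands the volume and lowers every reacting partial pressure. With Δn_gas = 2 − 0 = +2, Q moves away from K toward the side with fewer gas moles, so the system shifts toward the side with more gas moles — to the right.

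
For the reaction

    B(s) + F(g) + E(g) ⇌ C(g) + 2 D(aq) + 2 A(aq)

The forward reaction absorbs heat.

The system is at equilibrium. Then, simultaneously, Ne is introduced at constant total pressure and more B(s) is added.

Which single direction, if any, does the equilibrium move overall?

Adding inert gas at constant total pressure expands the volume and lowers every reacting partial pressure. With Δn_gas = 1 − 2 = -1, Q moves away from K toward the side with fewer gas moles, so the system shifts toward the side with more gas moles — to the left.
B is a pure solid; its activity is 1 regardless of amount, so Q is unaffected — no shift from this change.
Only the nonzero effect(s) matter; the net shift is to the left.

left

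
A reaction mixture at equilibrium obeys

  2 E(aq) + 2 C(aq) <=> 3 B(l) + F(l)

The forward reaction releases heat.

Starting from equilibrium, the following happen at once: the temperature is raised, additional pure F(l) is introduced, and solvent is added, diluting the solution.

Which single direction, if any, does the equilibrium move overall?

left

The forward reaction is exothermic. Raising T favours the endothermic direction — shift to the left.
F is a pure liquid; its activity is 1 regardless of amount, so Q is unaffected — no shift from this change.
Dilution lowers every aqueous concentration by the same factor. Δn_aq = 0 − 4 = -4, so the system shifts toward the side with more dissolved moles — to the left.
Only the nonzero effect(s) matter; the net shift is to the left.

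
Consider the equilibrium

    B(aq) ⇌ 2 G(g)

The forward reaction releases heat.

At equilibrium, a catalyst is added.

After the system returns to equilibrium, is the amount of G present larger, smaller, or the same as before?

unchanged

A catalyst speeds both forward and reverse rates equally; it changes neither Q nor K — no shift from this change.
No net shift occurs, so the amount of G is unchanged.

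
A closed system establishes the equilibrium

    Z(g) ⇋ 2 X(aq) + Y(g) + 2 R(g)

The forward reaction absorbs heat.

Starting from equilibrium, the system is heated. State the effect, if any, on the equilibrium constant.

increases

K depends on temperature via the van 't Hoff relation. The forward reaction is endothermic, so raising T increases K.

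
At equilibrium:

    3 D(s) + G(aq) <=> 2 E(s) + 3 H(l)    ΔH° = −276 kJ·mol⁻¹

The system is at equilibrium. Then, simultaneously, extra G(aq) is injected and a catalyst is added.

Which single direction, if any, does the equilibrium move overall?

right

Adding G (aq), a reactant, drives the reaction to the right.
A catalyst speeds both forward and reverse rates equally; it changes neither Q nor K — no shift from this change.
Only the nonzero effect(s) matter; the net shift is to the right.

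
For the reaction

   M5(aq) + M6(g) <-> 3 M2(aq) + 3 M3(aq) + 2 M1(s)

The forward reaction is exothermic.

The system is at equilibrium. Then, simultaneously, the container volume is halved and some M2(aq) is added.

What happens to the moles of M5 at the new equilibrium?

Gas moles: reactants 1, products 0 (Δn_gas = -1). Compression shifts the system toward the side with fewer moles of gas — to the right.
Adding M2 (aq), a product, drives the reaction to the left.
The two effects oppose each other, so the net shift — and hence the change in M5 — cannot be determined from the given information.

cannot be determined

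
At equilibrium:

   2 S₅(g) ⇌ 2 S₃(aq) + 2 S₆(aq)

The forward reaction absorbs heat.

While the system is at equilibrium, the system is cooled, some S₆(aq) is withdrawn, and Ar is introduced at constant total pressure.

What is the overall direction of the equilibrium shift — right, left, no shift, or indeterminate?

The forward reaction is endothermic. Lowering T favours the exothermic direction — shift to the left.
Removing S₆ (aq), a product, drives the reaction to the right.
Adding inert gas at constant total pressure expands the volume and lowers every reacting partial pressure. With Δn_gas = 0 − 2 = -2, Q moves away from K toward the side with fewer gas moles, so the system shifts toward the side with more gas moles — to the left.
The individual effects push in opposite directions; without quantitative information the net direction cannot be determined.

cannot be determined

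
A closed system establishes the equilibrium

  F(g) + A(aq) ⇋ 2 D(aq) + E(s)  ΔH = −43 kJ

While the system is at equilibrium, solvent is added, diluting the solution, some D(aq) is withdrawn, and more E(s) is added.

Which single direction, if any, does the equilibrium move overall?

right

Dilution lowers every aqueous concentration by the same factor. Δn_aq = 2 − 1 = +1, so the system shifts toward the side with more dissolved moles — to the right.
Removing D (aq), a product, drives the reaction to the right.
E is a pure solid; its activity is 1 regardless of amount, so Q is unaffected — no shift from this change.
Only the nonzero effect(s) matter; the net shift is to the right.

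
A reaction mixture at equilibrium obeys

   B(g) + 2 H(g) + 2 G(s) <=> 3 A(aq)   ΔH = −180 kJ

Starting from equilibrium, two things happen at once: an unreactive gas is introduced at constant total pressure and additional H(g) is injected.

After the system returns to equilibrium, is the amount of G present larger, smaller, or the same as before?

cannot be determined

Adding inert gas at constant total pressure expands the volume and lowers every reacting partial pressure. With Δn_gas = 0 − 3 = -3, Q moves away from K toward the side with fewer gas moles, so the system shifts toward the side with more gas moles — to the left.
Adding H (g), a reactant, drives the reaction to the right.
The two effects oppose each other, so the net shift — and hence the change in G — cannot be determined from the given information.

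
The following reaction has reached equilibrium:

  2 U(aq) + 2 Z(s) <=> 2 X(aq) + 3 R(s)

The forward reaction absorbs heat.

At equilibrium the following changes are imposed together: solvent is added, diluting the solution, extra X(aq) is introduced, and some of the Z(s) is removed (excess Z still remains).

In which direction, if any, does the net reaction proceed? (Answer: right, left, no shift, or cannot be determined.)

left

Dilution scales every aqueous concentration by the same factor. Δn_aq = 2 − 2 = 0, so Q is unchanged — no shift.
Adding X (aq), a product, drives the reaction to the left.
Z is a pure solid; its activity is 1 regardless of amount, so Q is unaffected — no shift from this change.
Only the nonzero effect(s) matter; the net shift is to the left.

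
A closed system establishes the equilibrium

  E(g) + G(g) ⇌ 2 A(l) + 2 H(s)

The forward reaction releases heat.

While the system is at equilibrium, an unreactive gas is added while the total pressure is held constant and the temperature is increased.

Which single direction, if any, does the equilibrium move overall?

left

Adding inert gas at constant total pressure expands the volume and lowers every reacting partial pressure. With Δn_gas = 0 − 2 = -2, Q moves away from K toward the side with fewer gas moles, so the system shifts toward the side with more gas moles — to the left.
The forward reaction is exothermic. Raising T favours the endothermic direction — shift to the left.
All effects act in the same direction — net shift to the left.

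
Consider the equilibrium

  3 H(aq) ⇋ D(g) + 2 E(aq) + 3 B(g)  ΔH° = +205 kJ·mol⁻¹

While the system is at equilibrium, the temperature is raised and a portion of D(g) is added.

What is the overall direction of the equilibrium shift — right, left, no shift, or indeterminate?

The forward reaction is endothermic. Raising T favours the endothermic direction — shift to the right.
Adding D (g), a product, drives the reaction to the left.
The individual effects push in opposite directions; without quantitative information the net direction cannot be determined.

cannot be determined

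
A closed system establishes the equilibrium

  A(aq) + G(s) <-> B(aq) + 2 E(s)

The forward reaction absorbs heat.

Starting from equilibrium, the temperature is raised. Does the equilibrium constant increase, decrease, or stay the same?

K depends on temperature via the van 't Hoff relation. The forward reaction is endothermic, so raising T increases K.

increases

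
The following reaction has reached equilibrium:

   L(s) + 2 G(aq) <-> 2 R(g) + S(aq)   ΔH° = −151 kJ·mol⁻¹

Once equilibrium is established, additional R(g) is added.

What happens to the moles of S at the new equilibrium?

decreases

Adding R (g), a product, drives the reaction to the left.
The net shift is to the left. S is a product, so its amount decreases.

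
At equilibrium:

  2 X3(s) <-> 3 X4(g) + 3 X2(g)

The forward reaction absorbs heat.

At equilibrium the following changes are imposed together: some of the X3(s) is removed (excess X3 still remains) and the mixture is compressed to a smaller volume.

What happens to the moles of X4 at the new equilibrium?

decreases

X3 is a pure solid; its activity is 1 regardless of amount, so Q is unaffected — no shift from this change.
Gas moles: reactants 0, products 6 (Δn_gas = +6). Compression shifts the system toward the side with fewer moles of gas — to the left.
The net shift is to the left. X4 is a product, so its amount decreases.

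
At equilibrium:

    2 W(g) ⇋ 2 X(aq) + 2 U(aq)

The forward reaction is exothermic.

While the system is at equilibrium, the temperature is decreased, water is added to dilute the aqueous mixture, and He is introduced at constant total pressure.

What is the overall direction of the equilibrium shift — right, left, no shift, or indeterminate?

cannot be determined

The forward reaction is exothermic. Lowering T favours the exothermic direction — shift to the right.
Dilution lowers every aqueous concentration by the same factor. Δn_aq = 4 − 0 = +4, so the system shifts toward the side with more dissolved moles — to the right.
Adding inert gas at constant total pressure expands the volume and lowers every reacting partial pressure. With Δn_gas = 0 − 2 = -2, Q moves away from K toward the side with fewer gas moles, so the system shifts toward the side with more gas moles — to the left.
The individual effects push in opposite directions; without quantitative information the net direction cannot be determined.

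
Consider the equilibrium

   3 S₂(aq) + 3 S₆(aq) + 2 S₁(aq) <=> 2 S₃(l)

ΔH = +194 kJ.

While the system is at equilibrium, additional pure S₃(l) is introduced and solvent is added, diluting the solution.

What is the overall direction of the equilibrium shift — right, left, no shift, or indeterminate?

left

S₃ is a pure liquid; its activity is 1 regardless of amount, so Q is unaffected — no shift from this change.
Dilution lowers every aqueous concentration by the same factor. Δn_aq = 0 − 8 = -8, so the system shifts toward the side with more dissolved moles — to the left.
Only the nonzero effect(s) matter; the net shift is to the left.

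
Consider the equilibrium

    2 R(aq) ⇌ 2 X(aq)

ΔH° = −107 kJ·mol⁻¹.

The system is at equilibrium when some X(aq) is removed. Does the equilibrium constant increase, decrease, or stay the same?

The equilibrium constant depends only on temperature. This perturbation may move the position of equilibrium, but since T is unchanged, K itself is unchanged.

unchanged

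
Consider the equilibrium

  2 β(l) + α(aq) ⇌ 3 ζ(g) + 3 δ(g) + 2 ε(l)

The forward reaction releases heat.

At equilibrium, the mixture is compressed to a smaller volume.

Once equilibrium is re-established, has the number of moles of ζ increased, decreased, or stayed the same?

Gas moles: reactants 0, products 6 (Δn_gas = +6). Compression shifts the system toward the side with fewer moles of gas — to the left.
The net shift is to the left. ζ is a product, so its amount decreases.

decreases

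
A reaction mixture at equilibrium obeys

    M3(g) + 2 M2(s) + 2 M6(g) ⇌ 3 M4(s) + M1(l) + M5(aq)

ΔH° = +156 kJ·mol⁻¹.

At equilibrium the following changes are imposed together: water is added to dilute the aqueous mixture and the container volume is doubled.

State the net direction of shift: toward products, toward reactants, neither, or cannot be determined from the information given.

Dilution lowers every aqueous concentration by the same factor. Δn_aq = 1 − 0 = +1, so the system shifts toward the side with more dissolved moles — to the right.
Gas moles: reactants 3, products 0 (Δn_gas = -3). Expansion shifts the system toward the side with more moles of gas — to the left.
The individual effects push in opposite directions; without quantitative information the net direction cannot be determined.

cannot be determined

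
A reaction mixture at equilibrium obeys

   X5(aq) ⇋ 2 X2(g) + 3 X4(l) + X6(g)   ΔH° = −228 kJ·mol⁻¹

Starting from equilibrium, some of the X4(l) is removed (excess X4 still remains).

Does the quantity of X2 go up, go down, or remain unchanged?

X4 is a pure liquid; its activity is 1 regardless of amount, so Q is unaffected — no shift from this change.
No net shift occurs, so the amount of X2 is unchanged.

unchanged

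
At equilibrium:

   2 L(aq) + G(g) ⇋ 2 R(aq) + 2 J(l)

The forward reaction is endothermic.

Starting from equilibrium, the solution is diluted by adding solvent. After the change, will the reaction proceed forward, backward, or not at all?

no shift

Dilution scales every aqueous concentration by the same factor. Δn_aq = 2 − 2 = 0, so Q is unchanged — no shift.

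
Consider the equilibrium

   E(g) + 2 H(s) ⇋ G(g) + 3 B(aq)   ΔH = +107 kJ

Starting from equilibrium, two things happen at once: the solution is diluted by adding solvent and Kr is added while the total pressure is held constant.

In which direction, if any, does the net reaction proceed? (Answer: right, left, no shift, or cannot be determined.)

Dilution lowers every aqueous concentration by the same factor. Δn_aq = 3 − 0 = +3, so the system shifts toward the side with more dissolved moles — to the right.
Adding inert gas at constant total pressure expands the volume, scaling every reacting partial pressure by the same factor. Δn_gas = 1 − 1 = 0, so Q is unchanged — no shift.
Only the nonzero effect(s) matter; the net shift is to the right.

right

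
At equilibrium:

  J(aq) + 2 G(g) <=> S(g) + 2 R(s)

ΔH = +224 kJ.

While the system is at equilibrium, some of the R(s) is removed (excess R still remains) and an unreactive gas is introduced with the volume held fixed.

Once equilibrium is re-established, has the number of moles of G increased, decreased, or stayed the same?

unchanged

R is a pure solid; its activity is 1 regardless of amount, so Q is unaffected — no shift from this change.
At constant volume, adding an inert gas leaves every reacting species' partial pressure unchanged, so Q is unchanged — no shift from this change.
No net shift occurs, so the amount of G is unchanged.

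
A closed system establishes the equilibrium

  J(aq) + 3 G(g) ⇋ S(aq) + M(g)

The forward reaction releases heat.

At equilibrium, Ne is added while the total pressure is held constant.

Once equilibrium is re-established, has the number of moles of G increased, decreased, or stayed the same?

Adding inert gas at constant total pressure expands the volume and lowers every reacting partial pressure. With Δn_gas = 1 − 3 = -2, Q moves away from K toward the side with fewer gas moles, so the system shifts toward the side with more gas moles — to the left.
The net shift is to the left. G is a reactant, so its amount increases.

increases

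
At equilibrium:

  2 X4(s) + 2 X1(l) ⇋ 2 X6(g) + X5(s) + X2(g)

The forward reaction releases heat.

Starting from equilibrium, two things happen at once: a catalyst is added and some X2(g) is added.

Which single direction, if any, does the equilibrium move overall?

left

A catalyst speeds both forward and reverse rates equally; it changes neither Q nor K — no shift from this change.
Adding X2 (g), a product, drives the reaction to the left.
Only the nonzero effect(s) matter; the net shift is to the left.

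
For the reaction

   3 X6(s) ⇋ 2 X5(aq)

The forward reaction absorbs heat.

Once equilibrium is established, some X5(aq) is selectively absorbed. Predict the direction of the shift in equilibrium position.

Removing X5 (aq), a product, drives the reaction to the right.

right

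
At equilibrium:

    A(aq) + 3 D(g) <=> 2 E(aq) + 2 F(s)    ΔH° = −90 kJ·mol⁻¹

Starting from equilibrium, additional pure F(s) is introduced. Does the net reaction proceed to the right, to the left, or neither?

no shift

F is a pure solid; its activity is 1 regardless of amount, so Q is unaffected — no shift from this change.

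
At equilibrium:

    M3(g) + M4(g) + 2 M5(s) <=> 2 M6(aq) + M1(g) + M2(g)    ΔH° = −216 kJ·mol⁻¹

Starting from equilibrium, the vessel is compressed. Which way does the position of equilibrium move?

no shift

Gas moles: reactants 2, products 2. Δn_gas = 0, so a volume change leaves Q equal to K — no shift from this change.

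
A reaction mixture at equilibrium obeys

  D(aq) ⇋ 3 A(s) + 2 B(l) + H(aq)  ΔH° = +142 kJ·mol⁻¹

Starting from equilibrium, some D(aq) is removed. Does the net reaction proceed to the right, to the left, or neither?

left

Removing D (aq), a reactant, drives the reaction to the left.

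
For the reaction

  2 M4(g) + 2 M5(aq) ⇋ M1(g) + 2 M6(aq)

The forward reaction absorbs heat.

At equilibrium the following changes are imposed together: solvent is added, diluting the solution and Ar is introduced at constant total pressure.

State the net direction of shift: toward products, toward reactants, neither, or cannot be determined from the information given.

left

Dilution scales every aqueous concentration by the same factor. Δn_aq = 2 − 2 = 0, so Q is unchanged — no shift.
Adding inert gas at constant total pressure expands the volume and lowers every reacting partial pressure. With Δn_gas = 1 − 2 = -1, Q moves away from K toward the side with fewer gas moles, so the system shifts toward the side with more gas moles — to the left.
Only the nonzero effect(s) matter; the net shift is to the left.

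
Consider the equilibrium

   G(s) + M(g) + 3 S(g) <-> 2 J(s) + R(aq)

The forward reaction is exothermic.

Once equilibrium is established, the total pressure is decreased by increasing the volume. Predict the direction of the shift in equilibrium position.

Gas moles: reactants 4, products 0 (Δn_gas = -4). Expansion shifts the system toward the side with more moles of gas — to the left.

left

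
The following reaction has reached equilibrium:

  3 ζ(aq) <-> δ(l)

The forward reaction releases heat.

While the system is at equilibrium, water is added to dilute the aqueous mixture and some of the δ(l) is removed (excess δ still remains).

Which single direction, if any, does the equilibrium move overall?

Dilution lowers every aqueous concentration by the same factor. Δn_aq = 0 − 3 = -3, so the system shifts toward the side with more dissolved moles — to the left.
δ is a pure liquid; its activity is 1 regardless of amount, so Q is unaffected — no shift from this change.
Only the nonzero effect(s) matter; the net shift is to the left.

left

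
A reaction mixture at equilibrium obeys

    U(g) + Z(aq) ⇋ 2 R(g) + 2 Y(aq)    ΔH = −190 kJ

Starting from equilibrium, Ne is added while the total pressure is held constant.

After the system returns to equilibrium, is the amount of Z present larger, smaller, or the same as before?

decreases

Adding inert gas at constant total pressure expands the volume and lowers every reacting partial pressure. With Δn_gas = 2 − 1 = +1, Q moves away from K toward the side with fewer gas moles, so the system shifts toward the side with more gas moles — to the right.
The net shift is to the right. Z is a reactant, so its amount decreases.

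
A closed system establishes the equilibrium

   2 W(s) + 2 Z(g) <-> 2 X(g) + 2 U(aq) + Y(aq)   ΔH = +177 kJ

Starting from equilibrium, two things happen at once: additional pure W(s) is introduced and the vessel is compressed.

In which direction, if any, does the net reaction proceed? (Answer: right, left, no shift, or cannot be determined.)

W is a pure solid; its activity is 1 regardless of amount, so Q is unaffected — no shift from this change.
Gas moles: reactants 2, products 2. Δn_gas = 0, so a volume change leaves Q equal to K — no shift from this change.
None of the changes alters Q relative to K, so there is no net shift.

no shift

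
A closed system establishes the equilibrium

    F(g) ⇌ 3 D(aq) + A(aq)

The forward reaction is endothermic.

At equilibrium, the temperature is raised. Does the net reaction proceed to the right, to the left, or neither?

The forward reaction is endothermic. Raising T favours the endothermic direction — shift to the right.

right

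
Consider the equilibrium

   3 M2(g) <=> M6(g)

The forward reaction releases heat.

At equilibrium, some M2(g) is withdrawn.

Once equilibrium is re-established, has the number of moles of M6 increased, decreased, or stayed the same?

decreases

Removing M2 (g), a reactant, drives the reaction to the left.
The net shift is to the left. M6 is a product, so its amount decreases.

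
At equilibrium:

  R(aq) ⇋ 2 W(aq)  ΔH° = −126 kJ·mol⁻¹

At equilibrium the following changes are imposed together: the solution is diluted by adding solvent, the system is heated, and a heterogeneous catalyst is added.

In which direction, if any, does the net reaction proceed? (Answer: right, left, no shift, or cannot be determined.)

Dilution lowers every aqueous concentration by the same factor. Δn_aq = 2 − 1 = +1, so the system shifts toward the side with more dissolved moles — to the right.
The forward reaction is exothermic. Raising T favours the endothermic direction — shift to the left.
A catalyst speeds both forward and reverse rates equally; it changes neither Q nor K — no shift from this change.
The individual effects push in opposite directions; without quantitative information the net direction cannot be determined.

cannot be determined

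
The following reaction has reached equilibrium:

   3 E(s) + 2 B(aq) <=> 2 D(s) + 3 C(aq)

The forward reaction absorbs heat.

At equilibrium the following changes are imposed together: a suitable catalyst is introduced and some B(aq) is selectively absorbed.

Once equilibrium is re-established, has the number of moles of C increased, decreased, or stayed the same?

A catalyst speeds both forward and reverse rates equally; it changes neither Q nor K — no shift from this change.
Removing B (aq), a reactant, drives the reaction to the left.
The net shift is to the left. C is a product, so its amount decreases.

decreases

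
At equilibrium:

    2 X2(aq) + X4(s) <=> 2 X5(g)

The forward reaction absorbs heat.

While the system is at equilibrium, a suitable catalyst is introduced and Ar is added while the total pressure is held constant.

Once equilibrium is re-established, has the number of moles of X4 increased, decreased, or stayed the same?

decreases

A catalyst speeds both forward and reverse rates equally; it changes neither Q nor K — no shift from this change.
Adding inert gas at constant total pressure expands the volume and lowers every reacting partial pressure. With Δn_gas = 2 − 0 = +2, Q moves away from K toward the side with fewer gas moles, so the system shifts toward the side with more gas moles — to the right.
The net shift is to the right. X4 is a reactant, so its amount decreases.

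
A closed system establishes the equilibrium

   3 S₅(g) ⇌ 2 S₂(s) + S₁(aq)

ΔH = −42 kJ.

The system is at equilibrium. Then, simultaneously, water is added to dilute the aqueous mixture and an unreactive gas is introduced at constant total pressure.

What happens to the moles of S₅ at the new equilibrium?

cannot be determined

Dilution lowers every aqueous concentration by the same factor. Δn_aq = 1 − 0 = +1, so the system shifts toward the side with more dissolved moles — to the right.
Adding inert gas at constant total pressure expands the volume and lowers every reacting partial pressure. With Δn_gas = 0 − 3 = -3, Q moves away from K toward the side with fewer gas moles, so the system shifts toward the side with more gas moles — to the left.
The two effects oppose each other, so the net shift — and hence the change in S₅ — cannot be determined from the given information.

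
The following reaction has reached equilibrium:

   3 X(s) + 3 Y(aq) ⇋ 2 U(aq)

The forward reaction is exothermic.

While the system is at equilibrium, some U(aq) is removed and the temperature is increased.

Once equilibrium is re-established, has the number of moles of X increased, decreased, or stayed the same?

Removing U (aq), a product, drives the reaction to the right.
The forward reaction is exothermic. Raising T favours the endothermic direction — shift to the left.
The two effects oppose each other, so the net shift — and hence the change in X — cannot be determined from the given information.

cannot be determined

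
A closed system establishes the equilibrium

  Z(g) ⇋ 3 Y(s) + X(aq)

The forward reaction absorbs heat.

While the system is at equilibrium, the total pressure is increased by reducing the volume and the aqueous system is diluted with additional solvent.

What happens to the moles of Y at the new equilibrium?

Gas moles: reactants 1, products 0 (Δn_gas = -1). Compression shifts the system toward the side with fewer moles of gas — to the right.
Dilution lowers every aqueous concentration by the same factor. Δn_aq = 1 − 0 = +1, so the system shifts toward the side with more dissolved moles — to the right.
The net shift is to the right. Y is a product, so its amount increases.

increases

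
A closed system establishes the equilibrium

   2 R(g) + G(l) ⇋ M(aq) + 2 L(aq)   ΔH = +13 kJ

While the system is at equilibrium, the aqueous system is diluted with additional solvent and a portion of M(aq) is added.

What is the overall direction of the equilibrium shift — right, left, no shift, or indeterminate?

cannot be determined

Dilution lowers every aqueous concentration by the same factor. Δn_aq = 3 − 0 = +3, so the system shifts toward the side with more dissolved moles — to the right.
Adding M (aq), a product, drives the reaction to the left.
The individual effects push in opposite directions; without quantitative information the net direction cannot be determined.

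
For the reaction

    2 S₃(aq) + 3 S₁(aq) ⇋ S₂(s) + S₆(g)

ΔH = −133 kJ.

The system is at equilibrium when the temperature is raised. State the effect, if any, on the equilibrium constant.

decreases

K depends on temperature via the van 't Hoff relation. The forward reaction is exothermic, so raising T decreases K.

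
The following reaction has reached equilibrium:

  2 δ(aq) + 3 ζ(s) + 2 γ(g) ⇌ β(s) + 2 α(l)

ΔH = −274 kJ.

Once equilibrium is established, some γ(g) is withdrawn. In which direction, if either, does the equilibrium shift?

left

Removing γ (g), a reactant, drives the reaction to the left.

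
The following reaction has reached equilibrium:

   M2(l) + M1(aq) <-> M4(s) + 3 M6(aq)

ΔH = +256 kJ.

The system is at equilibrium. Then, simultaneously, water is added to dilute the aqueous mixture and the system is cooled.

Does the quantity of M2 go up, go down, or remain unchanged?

cannot be determined

Dilution lowers every aqueous concentration by the same factor. Δn_aq = 3 − 1 = +2, so the system shifts toward the side with more dissolved moles — to the right.
The forward reaction is endothermic. Lowering T favours the exothermic direction — shift to the left.
The two effects oppose each other, so the net shift — and hence the change in M2 — cannot be determined from the given information.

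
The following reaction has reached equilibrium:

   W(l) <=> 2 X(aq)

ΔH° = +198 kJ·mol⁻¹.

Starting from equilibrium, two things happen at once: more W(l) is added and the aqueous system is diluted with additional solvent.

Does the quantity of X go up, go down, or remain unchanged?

W is a pure liquid; its activity is 1 regardless of amount, so Q is unaffected — no shift from this change.
Dilution lowers every aqueous concentration by the same factor. Δn_aq = 2 − 0 = +2, so the system shifts toward the side with more dissolved moles — to the right.
The net shift is to the right. X is a product, so its amount increases.

increases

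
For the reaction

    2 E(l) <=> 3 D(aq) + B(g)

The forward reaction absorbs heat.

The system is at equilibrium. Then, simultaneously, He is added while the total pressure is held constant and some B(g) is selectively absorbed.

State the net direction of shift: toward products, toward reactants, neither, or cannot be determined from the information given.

right

Adding inert gas at constant total pressure expands the volume and lowers every reacting partial pressure. With Δn_gas = 1 − 0 = +1, Q moves away from K toward the side with fewer gas moles, so the system shifts toward the side with more gas moles — to the right.
Removing B (g), a product, drives the reaction to the right.
All effects act in the same direction — net shift to the right.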